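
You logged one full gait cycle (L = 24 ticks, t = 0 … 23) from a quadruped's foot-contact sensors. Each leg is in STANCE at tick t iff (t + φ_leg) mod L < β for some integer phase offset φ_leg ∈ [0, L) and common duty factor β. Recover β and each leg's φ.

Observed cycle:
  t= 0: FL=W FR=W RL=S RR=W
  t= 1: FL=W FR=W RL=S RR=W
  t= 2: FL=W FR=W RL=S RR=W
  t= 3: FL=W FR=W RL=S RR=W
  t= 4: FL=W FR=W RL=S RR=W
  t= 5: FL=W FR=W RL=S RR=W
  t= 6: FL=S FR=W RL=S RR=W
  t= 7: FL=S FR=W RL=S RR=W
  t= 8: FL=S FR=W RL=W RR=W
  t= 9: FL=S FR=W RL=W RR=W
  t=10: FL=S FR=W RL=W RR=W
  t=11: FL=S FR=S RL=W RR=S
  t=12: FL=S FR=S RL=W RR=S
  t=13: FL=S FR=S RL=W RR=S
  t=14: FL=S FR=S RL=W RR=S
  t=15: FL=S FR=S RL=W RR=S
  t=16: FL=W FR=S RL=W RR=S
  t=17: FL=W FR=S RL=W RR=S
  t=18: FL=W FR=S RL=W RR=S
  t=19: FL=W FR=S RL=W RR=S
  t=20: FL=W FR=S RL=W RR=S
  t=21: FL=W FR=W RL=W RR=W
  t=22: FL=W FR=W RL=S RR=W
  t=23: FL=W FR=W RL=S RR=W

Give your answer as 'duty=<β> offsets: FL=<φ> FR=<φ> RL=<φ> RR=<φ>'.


duty β = stance ticks per leg = 10
FL: stance ticks = 10; W→S at t=6 → φ=18
FR: stance ticks = 10; W→S at t=11 → φ=13
RL: stance ticks = 10; W→S at t=22 → φ=2
RR: stance ticks = 10; W→S at t=11 → φ=13

duty=10 offsets: FL=18 FR=13 RL=2 RR=13


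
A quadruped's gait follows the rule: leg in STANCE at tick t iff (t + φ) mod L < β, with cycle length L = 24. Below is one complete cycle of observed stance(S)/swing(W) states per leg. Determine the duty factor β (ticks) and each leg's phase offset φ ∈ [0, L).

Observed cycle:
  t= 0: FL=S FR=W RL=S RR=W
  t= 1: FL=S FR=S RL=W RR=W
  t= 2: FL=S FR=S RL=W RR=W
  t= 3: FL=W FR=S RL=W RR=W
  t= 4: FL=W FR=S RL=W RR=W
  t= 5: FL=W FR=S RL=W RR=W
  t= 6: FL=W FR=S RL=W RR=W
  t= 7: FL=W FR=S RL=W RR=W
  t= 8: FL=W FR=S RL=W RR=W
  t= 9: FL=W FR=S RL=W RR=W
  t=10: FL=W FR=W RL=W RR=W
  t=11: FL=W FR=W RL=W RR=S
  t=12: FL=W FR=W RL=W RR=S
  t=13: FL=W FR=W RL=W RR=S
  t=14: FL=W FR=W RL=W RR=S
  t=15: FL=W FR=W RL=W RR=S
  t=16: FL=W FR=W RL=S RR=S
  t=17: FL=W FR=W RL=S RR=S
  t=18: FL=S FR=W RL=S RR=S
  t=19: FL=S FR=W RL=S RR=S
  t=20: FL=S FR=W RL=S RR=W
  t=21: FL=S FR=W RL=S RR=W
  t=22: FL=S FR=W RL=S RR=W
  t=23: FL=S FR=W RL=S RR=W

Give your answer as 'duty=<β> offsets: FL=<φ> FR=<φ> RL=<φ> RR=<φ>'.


duty β = stance ticks per leg = 9
FL: stance ticks = 9; W→S at t=18 → φ=6
FR: stance ticks = 9; W→S at t=1 → φ=23
RL: stance ticks = 9; W→S at t=16 → φ=8
RR: stance ticks = 9; W→S at t=11 → φ=13

duty=9 offsets: FL=6 FR=23 RL=8 RR=13


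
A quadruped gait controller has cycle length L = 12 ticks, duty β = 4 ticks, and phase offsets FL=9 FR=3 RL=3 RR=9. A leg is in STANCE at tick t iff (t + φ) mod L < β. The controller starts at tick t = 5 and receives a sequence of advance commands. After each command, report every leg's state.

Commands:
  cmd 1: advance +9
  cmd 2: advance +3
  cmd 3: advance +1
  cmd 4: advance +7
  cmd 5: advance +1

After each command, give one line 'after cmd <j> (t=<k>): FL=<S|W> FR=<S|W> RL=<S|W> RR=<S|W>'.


after cmd 1 (t=14): FL=W FR=W RL=W RR=W
after cmd 2 (t=17): FL=S FR=W RL=W RR=S
after cmd 3 (t=18): FL=S FR=W RL=W RR=S
after cmd 4 (t=25): FL=W FR=W RL=W RR=W
after cmd 5 (t=26): FL=W FR=W RL=W RR=W

start t=5: FL=S FR=W RL=W RR=S
cmd 1: advance +9 → t=14, phase=(11,5,5,11) → FL=W FR=W RL=W RR=W
cmd 2: advance +3 → t=17, phase=(2,8,8,2) → FL=S FR=W RL=W RR=S
cmd 3: advance +1 → t=18, phase=(3,9,9,3) → FL=S FR=W RL=W RR=S
cmd 4: advance +7 → t=25, phase=(10,4,4,10) → FL=W FR=W RL=W RR=W
cmd 5: advance +1 → t=26, phase=(11,5,5,11) → FL=W FR=W RL=W RR=W


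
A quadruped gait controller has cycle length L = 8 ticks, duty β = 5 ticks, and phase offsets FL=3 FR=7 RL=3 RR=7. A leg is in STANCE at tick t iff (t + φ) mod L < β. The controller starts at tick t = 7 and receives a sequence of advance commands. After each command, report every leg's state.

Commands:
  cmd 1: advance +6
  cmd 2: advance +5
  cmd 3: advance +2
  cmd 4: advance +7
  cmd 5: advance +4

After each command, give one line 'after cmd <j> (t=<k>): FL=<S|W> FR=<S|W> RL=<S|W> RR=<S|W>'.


after cmd 1 (t=13): FL=S FR=S RL=S RR=S
after cmd 2 (t=18): FL=W FR=S RL=W RR=S
after cmd 3 (t=20): FL=W FR=S RL=W RR=S
after cmd 4 (t=27): FL=W FR=S RL=W RR=S
after cmd 5 (t=31): FL=S FR=W RL=S RR=W

start t=7: FL=S FR=W RL=S RR=W
cmd 1: advance +6 → t=13, phase=(0,4,0,4) → FL=S FR=S RL=S RR=S
cmd 2: advance +5 → t=18, phase=(5,1,5,1) → FL=W FR=S RL=W RR=S
cmd 3: advance +2 → t=20, phase=(7,3,7,3) → FL=W FR=S RL=W RR=S
cmd 4: advance +7 → t=27, phase=(6,2,6,2) → FL=W FR=S RL=W RR=S
cmd 5: advance +4 → t=31, phase=(2,6,2,6) → FL=S FR=W RL=S RR=W


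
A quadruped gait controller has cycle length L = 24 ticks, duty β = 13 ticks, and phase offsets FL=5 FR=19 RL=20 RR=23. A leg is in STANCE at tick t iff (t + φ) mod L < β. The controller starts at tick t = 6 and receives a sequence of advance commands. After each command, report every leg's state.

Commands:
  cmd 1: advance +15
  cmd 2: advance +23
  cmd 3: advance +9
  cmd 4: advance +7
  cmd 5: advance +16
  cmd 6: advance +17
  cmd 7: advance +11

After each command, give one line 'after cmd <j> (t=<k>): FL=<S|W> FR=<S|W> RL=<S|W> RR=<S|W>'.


start t=6: FL=S FR=S RL=S RR=S
cmd 1: advance +15 → t=21, phase=(2,16,17,20) → FL=S FR=W RL=W RR=W
cmd 2: advance +23 → t=44, phase=(1,15,16,19) → FL=S FR=W RL=W RR=W
cmd 3: advance +9 → t=53, phase=(10,0,1,4) → FL=S FR=S RL=S RR=S
cmd 4: advance +7 → t=60, phase=(17,7,8,11) → FL=W FR=S RL=S RR=S
cmd 5: advance +16 → t=76, phase=(9,23,0,3) → FL=S FR=W RL=S RR=S
cmd 6: advance +17 → t=93, phase=(2,16,17,20) → FL=S FR=W RL=W RR=W
cmd 7: advance +11 → t=104, phase=(13,3,4,7) → FL=W FR=S RL=S RR=S

after cmd 1 (t=21): FL=S FR=W RL=W RR=W
after cmd 2 (t=44): FL=S FR=W RL=W RR=W
after cmd 3 (t=53): FL=S FR=S RL=S RR=S
after cmd 4 (t=60): FL=W FR=S RL=S RR=S
after cmd 5 (t=76): FL=S FR=W RL=S RR=S
after cmd 6 (t=93): FL=S FR=W RL=W RR=W
after cmd 7 (t=104): FL=W FR=S RL=S RR=S


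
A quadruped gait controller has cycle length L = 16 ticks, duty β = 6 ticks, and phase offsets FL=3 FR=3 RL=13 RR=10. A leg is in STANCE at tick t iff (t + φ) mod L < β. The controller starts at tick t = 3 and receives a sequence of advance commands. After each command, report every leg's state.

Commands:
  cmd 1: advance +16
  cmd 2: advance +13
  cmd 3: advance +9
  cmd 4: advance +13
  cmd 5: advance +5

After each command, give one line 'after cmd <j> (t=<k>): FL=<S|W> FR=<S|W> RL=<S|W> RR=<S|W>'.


start t=3: FL=W FR=W RL=S RR=W
cmd 1: advance +16 → t=19, phase=(6,6,0,13) → FL=W FR=W RL=S RR=W
cmd 2: advance +13 → t=32, phase=(3,3,13,10) → FL=S FR=S RL=W RR=W
cmd 3: advance +9 → t=41, phase=(12,12,6,3) → FL=W FR=W RL=W RR=S
cmd 4: advance +13 → t=54, phase=(9,9,3,0) → FL=W FR=W RL=S RR=S
cmd 5: advance +5 → t=59, phase=(14,14,8,5) → FL=W FR=W RL=W RR=S

after cmd 1 (t=19): FL=W FR=W RL=S RR=W
after cmd 2 (t=32): FL=S FR=S RL=W RR=W
after cmd 3 (t=41): FL=W FR=W RL=W RR=S
after cmd 4 (t=54): FL=W FR=W RL=S RR=S
after cmd 5 (t=59): FL=W FR=W RL=W RR=S


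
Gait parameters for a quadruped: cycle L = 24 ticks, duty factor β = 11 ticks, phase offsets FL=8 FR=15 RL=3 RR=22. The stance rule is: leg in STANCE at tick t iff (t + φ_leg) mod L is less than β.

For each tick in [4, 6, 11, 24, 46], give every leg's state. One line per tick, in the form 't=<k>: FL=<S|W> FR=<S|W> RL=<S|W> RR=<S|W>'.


t=4: phase=(12,19,7,2) vs β=11 → FL=W FR=W RL=S RR=S
t=6: phase=(14,21,9,4) vs β=11 → FL=W FR=W RL=S RR=S
t=11: phase=(19,2,14,9) vs β=11 → FL=W FR=S RL=W RR=S
t=24: phase=(8,15,3,22) vs β=11 → FL=S FR=W RL=S RR=W
t=46: phase=(6,13,1,20) vs β=11 → FL=S FR=W RL=S RR=W

t=4: FL=W FR=W RL=S RR=S
t=6: FL=W FR=W RL=S RR=S
t=11: FL=W FR=S RL=W RR=S
t=24: FL=S FR=W RL=S RR=W
t=46: FL=S FR=W RL=S RR=W


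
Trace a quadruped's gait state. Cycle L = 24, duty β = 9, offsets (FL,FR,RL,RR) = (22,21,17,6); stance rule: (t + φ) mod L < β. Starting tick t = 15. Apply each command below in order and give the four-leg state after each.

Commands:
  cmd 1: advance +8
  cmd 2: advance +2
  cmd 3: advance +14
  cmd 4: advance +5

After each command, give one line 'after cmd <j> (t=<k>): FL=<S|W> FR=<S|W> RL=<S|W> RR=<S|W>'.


start t=15: FL=W FR=W RL=S RR=W
cmd 1: advance +8 → t=23, phase=(21,20,16,5) → FL=W FR=W RL=W RR=S
cmd 2: advance +2 → t=25, phase=(23,22,18,7) → FL=W FR=W RL=W RR=S
cmd 3: advance +14 → t=39, phase=(13,12,8,21) → FL=W FR=W RL=S RR=W
cmd 4: advance +5 → t=44, phase=(18,17,13,2) → FL=W FR=W RL=W RR=S

after cmd 1 (t=23): FL=W FR=W RL=W RR=S
after cmd 2 (t=25): FL=W FR=W RL=W RR=S
after cmd 3 (t=39): FL=W FR=W RL=S RR=W
after cmd 4 (t=44): FL=W FR=W RL=W RR=S


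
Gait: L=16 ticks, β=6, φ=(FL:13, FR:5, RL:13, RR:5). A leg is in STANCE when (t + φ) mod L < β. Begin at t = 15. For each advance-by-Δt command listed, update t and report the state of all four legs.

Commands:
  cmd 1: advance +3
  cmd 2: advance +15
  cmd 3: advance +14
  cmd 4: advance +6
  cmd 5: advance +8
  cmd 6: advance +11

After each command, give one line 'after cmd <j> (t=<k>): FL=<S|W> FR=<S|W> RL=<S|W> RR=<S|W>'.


after cmd 1 (t=18): FL=W FR=W RL=W RR=W
after cmd 2 (t=33): FL=W FR=W RL=W RR=W
after cmd 3 (t=47): FL=W FR=S RL=W RR=S
after cmd 4 (t=53): FL=S FR=W RL=S RR=W
after cmd 5 (t=61): FL=W FR=S RL=W RR=S
after cmd 6 (t=72): FL=S FR=W RL=S RR=W

start t=15: FL=W FR=S RL=W RR=S
cmd 1: advance +3 → t=18, phase=(15,7,15,7) → FL=W FR=W RL=W RR=W
cmd 2: advance +15 → t=33, phase=(14,6,14,6) → FL=W FR=W RL=W RR=W
cmd 3: advance +14 → t=47, phase=(12,4,12,4) → FL=W FR=S RL=W RR=S
cmd 4: advance +6 → t=53, phase=(2,10,2,10) → FL=S FR=W RL=S RR=W
cmd 5: advance +8 → t=61, phase=(10,2,10,2) → FL=W FR=S RL=W RR=S
cmd 6: advance +11 → t=72, phase=(5,13,5,13) → FL=S FR=W RL=S RR=W


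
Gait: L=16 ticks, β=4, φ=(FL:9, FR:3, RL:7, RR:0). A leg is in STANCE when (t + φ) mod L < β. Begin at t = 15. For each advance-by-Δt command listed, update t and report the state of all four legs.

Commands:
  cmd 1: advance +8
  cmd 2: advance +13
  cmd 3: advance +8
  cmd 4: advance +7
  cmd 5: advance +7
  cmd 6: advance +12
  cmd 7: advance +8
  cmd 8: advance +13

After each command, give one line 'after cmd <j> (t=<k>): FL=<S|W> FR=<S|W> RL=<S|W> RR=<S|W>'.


after cmd 1 (t=23): FL=S FR=W RL=W RR=W
after cmd 2 (t=36): FL=W FR=W RL=W RR=W
after cmd 3 (t=44): FL=W FR=W RL=S RR=W
after cmd 4 (t=51): FL=W FR=W RL=W RR=S
after cmd 5 (t=58): FL=S FR=W RL=S RR=W
after cmd 6 (t=70): FL=W FR=W RL=W RR=W
after cmd 7 (t=78): FL=W FR=S RL=W RR=W
after cmd 8 (t=91): FL=W FR=W RL=S RR=W

start t=15: FL=W FR=S RL=W RR=W
cmd 1: advance +8 → t=23, phase=(0,10,14,7) → FL=S FR=W RL=W RR=W
cmd 2: advance +13 → t=36, phase=(13,7,11,4) → FL=W FR=W RL=W RR=W
cmd 3: advance +8 → t=44, phase=(5,15,3,12) → FL=W FR=W RL=S RR=W
cmd 4: advance +7 → t=51, phase=(12,6,10,3) → FL=W FR=W RL=W RR=S
cmd 5: advance +7 → t=58, phase=(3,13,1,10) → FL=S FR=W RL=S RR=W
cmd 6: advance +12 → t=70, phase=(15,9,13,6) → FL=W FR=W RL=W RR=W
cmd 7: advance +8 → t=78, phase=(7,1,5,14) → FL=W FR=S RL=W RR=W
cmd 8: advance +13 → t=91, phase=(4,14,2,11) → FL=W FR=W RL=S RR=W


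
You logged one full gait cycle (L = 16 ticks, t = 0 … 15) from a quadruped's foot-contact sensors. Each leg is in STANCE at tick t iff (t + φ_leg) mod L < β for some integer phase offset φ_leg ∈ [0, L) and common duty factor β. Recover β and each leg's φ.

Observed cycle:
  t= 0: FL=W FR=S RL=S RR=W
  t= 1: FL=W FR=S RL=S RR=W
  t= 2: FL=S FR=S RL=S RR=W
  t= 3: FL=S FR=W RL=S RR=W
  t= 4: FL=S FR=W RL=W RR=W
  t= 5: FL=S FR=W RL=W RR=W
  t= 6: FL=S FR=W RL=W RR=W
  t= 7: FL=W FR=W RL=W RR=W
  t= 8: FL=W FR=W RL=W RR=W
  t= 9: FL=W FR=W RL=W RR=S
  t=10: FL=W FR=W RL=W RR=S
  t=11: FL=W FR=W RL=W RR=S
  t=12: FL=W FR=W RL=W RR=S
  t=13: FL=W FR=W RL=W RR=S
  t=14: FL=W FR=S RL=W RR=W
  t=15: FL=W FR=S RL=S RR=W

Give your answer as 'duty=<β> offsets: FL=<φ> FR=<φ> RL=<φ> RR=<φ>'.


duty β = stance ticks per leg = 5
FL: stance ticks = 5; W→S at t=2 → φ=14
FR: stance ticks = 5; W→S at t=14 → φ=2
RL: stance ticks = 5; W→S at t=15 → φ=1
RR: stance ticks = 5; W→S at t=9 → φ=7

duty=5 offsets: FL=14 FR=2 RL=1 RR=7


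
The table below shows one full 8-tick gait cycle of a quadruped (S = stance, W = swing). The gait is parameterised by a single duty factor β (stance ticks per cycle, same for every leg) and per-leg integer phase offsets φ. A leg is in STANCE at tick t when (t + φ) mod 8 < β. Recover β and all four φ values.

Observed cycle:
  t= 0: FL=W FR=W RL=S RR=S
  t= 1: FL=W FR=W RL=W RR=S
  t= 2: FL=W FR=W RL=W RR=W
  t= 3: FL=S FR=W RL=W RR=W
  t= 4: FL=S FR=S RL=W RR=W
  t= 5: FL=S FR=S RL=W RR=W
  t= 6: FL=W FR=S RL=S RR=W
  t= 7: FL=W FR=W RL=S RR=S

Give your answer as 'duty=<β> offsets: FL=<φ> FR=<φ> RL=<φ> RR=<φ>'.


duty β = stance ticks per leg = 3
FL: stance ticks = 3; W→S at t=3 → φ=5
FR: stance ticks = 3; W→S at t=4 → φ=4
RL: stance ticks = 3; W→S at t=6 → φ=2
RR: stance ticks = 3; W→S at t=7 → φ=1

duty=3 offsets: FL=5 FR=4 RL=2 RR=1


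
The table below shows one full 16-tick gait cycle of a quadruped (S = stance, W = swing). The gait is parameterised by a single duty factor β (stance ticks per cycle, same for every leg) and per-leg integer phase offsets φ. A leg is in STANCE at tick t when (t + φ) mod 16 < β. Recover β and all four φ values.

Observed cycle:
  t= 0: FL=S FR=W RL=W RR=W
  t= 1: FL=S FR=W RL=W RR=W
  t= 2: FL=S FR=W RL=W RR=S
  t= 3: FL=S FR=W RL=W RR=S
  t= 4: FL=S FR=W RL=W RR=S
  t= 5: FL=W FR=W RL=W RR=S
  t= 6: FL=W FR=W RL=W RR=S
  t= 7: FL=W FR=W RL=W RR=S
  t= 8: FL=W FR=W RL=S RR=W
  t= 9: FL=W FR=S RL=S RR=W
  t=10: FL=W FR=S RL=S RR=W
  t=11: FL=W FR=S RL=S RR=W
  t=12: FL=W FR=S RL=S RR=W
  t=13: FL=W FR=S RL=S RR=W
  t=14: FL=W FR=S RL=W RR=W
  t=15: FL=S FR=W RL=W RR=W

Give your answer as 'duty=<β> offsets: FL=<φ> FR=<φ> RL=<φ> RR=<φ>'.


duty=6 offsets: FL=1 FR=7 RL=8 RR=14

duty β = stance ticks per leg = 6
FL: stance ticks = 6; W→S at t=15 → φ=1
FR: stance ticks = 6; W→S at t=9 → φ=7
RL: stance ticks = 6; W→S at t=8 → φ=8
RR: stance ticks = 6; W→S at t=2 → φ=14


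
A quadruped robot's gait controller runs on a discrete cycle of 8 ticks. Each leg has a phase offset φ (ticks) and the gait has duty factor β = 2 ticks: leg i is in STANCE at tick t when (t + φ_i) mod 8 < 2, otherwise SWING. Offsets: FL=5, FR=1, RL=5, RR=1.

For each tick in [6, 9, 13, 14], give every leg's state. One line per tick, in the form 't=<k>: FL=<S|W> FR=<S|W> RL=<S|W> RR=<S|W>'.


t=6: phase=(3,7,3,7) vs β=2 → FL=W FR=W RL=W RR=W
t=9: phase=(6,2,6,2) vs β=2 → FL=W FR=W RL=W RR=W
t=13: phase=(2,6,2,6) vs β=2 → FL=W FR=W RL=W RR=W
t=14: phase=(3,7,3,7) vs β=2 → FL=W FR=W RL=W RR=W

t=6: FL=W FR=W RL=W RR=W
t=9: FL=W FR=W RL=W RR=W
t=13: FL=W FR=W RL=W RR=W
t=14: FL=W FR=W RL=W RR=W


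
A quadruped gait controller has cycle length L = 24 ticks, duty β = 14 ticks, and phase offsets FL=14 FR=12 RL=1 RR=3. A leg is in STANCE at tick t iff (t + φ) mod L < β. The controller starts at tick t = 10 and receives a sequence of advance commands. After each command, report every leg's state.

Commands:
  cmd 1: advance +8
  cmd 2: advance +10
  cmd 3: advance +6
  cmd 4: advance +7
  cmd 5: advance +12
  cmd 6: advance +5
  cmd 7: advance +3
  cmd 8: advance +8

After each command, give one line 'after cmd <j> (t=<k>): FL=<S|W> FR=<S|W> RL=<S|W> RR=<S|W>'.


after cmd 1 (t=18): FL=S FR=S RL=W RR=W
after cmd 2 (t=28): FL=W FR=W RL=S RR=S
after cmd 3 (t=34): FL=S FR=W RL=S RR=S
after cmd 4 (t=41): FL=S FR=S RL=W RR=W
after cmd 5 (t=53): FL=W FR=W RL=S RR=S
after cmd 6 (t=58): FL=S FR=W RL=S RR=S
after cmd 7 (t=61): FL=S FR=S RL=W RR=W
after cmd 8 (t=69): FL=S FR=S RL=W RR=S

start t=10: FL=S FR=W RL=S RR=S
cmd 1: advance +8 → t=18, phase=(8,6,19,21) → FL=S FR=S RL=W RR=W
cmd 2: advance +10 → t=28, phase=(18,16,5,7) → FL=W FR=W RL=S RR=S
cmd 3: advance +6 → t=34, phase=(0,22,11,13) → FL=S FR=W RL=S RR=S
cmd 4: advance +7 → t=41, phase=(7,5,18,20) → FL=S FR=S RL=W RR=W
cmd 5: advance +12 → t=53, phase=(19,17,6,8) → FL=W FR=W RL=S RR=S
cmd 6: advance +5 → t=58, phase=(0,22,11,13) → FL=S FR=W RL=S RR=S
cmd 7: advance +3 → t=61, phase=(3,1,14,16) → FL=S FR=S RL=W RR=W
cmd 8: advance +8 → t=69, phase=(11,9,22,0) → FL=S FR=S RL=W RR=S


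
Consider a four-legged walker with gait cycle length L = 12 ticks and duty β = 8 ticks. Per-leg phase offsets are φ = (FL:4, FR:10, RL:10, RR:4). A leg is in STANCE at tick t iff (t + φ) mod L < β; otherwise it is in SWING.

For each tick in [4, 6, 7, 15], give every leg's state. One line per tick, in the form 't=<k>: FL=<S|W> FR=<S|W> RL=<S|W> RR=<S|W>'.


t=4: phase=(8,2,2,8) vs β=8 → FL=W FR=S RL=S RR=W
t=6: phase=(10,4,4,10) vs β=8 → FL=W FR=S RL=S RR=W
t=7: phase=(11,5,5,11) vs β=8 → FL=W FR=S RL=S RR=W
t=15: phase=(7,1,1,7) vs β=8 → FL=S FR=S RL=S RR=S

t=4: FL=W FR=S RL=S RR=W
t=6: FL=W FR=S RL=S RR=W
t=7: FL=W FR=S RL=S RR=W
t=15: FL=S FR=S RL=S RR=S


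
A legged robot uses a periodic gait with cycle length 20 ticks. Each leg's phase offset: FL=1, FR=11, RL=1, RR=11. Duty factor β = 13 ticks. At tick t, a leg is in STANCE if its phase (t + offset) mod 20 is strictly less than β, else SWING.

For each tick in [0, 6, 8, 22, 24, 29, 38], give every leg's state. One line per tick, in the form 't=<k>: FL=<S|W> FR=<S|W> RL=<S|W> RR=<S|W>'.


t=0: FL=S FR=S RL=S RR=S
t=6: FL=S FR=W RL=S RR=W
t=8: FL=S FR=W RL=S RR=W
t=22: FL=S FR=W RL=S RR=W
t=24: FL=S FR=W RL=S RR=W
t=29: FL=S FR=S RL=S RR=S
t=38: FL=W FR=S RL=W RR=S

t=0: phase=(1,11,1,11) vs β=13 → FL=S FR=S RL=S RR=S
t=6: phase=(7,17,7,17) vs β=13 → FL=S FR=W RL=S RR=W
t=8: phase=(9,19,9,19) vs β=13 → FL=S FR=W RL=S RR=W
t=22: phase=(3,13,3,13) vs β=13 → FL=S FR=W RL=S RR=W
t=24: phase=(5,15,5,15) vs β=13 → FL=S FR=W RL=S RR=W
t=29: phase=(10,0,10,0) vs β=13 → FL=S FR=S RL=S RR=S
t=38: phase=(19,9,19,9) vs β=13 → FL=W FR=S RL=W RR=S


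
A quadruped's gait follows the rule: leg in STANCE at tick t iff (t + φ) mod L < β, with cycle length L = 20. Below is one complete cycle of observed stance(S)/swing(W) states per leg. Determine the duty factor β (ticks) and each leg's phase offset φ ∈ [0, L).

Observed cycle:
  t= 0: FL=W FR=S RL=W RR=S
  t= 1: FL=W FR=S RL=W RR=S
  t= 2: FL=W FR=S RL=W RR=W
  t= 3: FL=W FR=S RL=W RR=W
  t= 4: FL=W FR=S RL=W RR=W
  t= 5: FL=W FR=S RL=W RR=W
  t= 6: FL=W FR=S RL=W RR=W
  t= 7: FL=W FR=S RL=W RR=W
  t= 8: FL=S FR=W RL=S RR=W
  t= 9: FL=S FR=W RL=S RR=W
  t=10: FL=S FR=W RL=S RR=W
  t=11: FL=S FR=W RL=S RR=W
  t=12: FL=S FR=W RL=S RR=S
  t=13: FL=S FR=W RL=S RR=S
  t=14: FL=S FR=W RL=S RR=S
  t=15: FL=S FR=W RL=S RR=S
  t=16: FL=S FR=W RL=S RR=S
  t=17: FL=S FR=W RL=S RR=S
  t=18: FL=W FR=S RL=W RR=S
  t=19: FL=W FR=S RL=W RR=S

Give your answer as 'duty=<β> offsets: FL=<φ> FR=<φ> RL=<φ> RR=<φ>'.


duty=10 offsets: FL=12 FR=2 RL=12 RR=8

duty β = stance ticks per leg = 10
FL: stance ticks = 10; W→S at t=8 → φ=12
FR: stance ticks = 10; W→S at t=18 → φ=2
RL: stance ticks = 10; W→S at t=8 → φ=12
RR: stance ticks = 10; W→S at t=12 → φ=8


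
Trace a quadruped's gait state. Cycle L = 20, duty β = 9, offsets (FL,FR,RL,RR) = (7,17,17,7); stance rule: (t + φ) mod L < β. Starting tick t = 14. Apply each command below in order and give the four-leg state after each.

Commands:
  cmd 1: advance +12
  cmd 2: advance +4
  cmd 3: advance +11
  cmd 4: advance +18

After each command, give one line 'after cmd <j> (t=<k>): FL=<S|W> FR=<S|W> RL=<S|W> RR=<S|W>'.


after cmd 1 (t=26): FL=W FR=S RL=S RR=W
after cmd 2 (t=30): FL=W FR=S RL=S RR=W
after cmd 3 (t=41): FL=S FR=W RL=W RR=S
after cmd 4 (t=59): FL=S FR=W RL=W RR=S

start t=14: FL=S FR=W RL=W RR=S
cmd 1: advance +12 → t=26, phase=(13,3,3,13) → FL=W FR=S RL=S RR=W
cmd 2: advance +4 → t=30, phase=(17,7,7,17) → FL=W FR=S RL=S RR=W
cmd 3: advance +11 → t=41, phase=(8,18,18,8) → FL=S FR=W RL=W RR=S
cmd 4: advance +18 → t=59, phase=(6,16,16,6) → FL=S FR=W RL=W RR=S


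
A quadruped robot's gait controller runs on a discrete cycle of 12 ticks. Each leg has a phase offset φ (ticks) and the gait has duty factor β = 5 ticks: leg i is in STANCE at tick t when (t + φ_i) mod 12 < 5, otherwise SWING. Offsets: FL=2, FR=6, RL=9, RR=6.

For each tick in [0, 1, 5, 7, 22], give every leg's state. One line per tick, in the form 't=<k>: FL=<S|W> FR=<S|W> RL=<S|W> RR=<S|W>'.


t=0: phase=(2,6,9,6) vs β=5 → FL=S FR=W RL=W RR=W
t=1: phase=(3,7,10,7) vs β=5 → FL=S FR=W RL=W RR=W
t=5: phase=(7,11,2,11) vs β=5 → FL=W FR=W RL=S RR=W
t=7: phase=(9,1,4,1) vs β=5 → FL=W FR=S RL=S RR=S
t=22: phase=(0,4,7,4) vs β=5 → FL=S FR=S RL=W RR=S

t=0: FL=S FR=W RL=W RR=W
t=1: FL=S FR=W RL=W RR=W
t=5: FL=W FR=W RL=S RR=W
t=7: FL=W FR=S RL=S RR=S
t=22: FL=S FR=S RL=W RR=S


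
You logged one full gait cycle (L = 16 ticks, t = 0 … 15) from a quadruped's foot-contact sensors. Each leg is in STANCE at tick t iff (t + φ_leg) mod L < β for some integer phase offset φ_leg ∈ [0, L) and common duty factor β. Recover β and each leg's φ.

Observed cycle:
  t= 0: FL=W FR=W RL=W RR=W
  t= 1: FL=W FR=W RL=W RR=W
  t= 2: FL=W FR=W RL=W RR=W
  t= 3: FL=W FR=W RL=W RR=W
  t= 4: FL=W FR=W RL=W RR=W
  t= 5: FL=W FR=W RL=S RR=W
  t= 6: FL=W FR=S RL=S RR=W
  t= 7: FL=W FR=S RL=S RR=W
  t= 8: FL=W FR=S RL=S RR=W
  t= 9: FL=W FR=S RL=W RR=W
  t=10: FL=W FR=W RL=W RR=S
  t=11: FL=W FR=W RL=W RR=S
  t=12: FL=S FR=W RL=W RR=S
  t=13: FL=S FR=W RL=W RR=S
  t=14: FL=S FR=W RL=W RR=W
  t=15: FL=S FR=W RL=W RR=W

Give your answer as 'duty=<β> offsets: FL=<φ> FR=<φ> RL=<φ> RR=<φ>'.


duty β = stance ticks per leg = 4
FL: stance ticks = 4; W→S at t=12 → φ=4
FR: stance ticks = 4; W→S at t=6 → φ=10
RL: stance ticks = 4; W→S at t=5 → φ=11
RR: stance ticks = 4; W→S at t=10 → φ=6

duty=4 offsets: FL=4 FR=10 RL=11 RR=6


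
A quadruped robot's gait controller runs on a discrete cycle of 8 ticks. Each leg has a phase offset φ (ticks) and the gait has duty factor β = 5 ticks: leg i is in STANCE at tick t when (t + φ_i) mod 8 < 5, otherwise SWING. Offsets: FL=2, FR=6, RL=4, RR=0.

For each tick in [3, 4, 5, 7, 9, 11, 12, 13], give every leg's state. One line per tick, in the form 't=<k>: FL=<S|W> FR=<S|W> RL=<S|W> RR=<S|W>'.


t=3: phase=(5,1,7,3) vs β=5 → FL=W FR=S RL=W RR=S
t=4: phase=(6,2,0,4) vs β=5 → FL=W FR=S RL=S RR=S
t=5: phase=(7,3,1,5) vs β=5 → FL=W FR=S RL=S RR=W
t=7: phase=(1,5,3,7) vs β=5 → FL=S FR=W RL=S RR=W
t=9: phase=(3,7,5,1) vs β=5 → FL=S FR=W RL=W RR=S
t=11: phase=(5,1,7,3) vs β=5 → FL=W FR=S RL=W RR=S
t=12: phase=(6,2,0,4) vs β=5 → FL=W FR=S RL=S RR=S
t=13: phase=(7,3,1,5) vs β=5 → FL=W FR=S RL=S RR=W

t=3: FL=W FR=S RL=W RR=S
t=4: FL=W FR=S RL=S RR=S
t=5: FL=W FR=S RL=S RR=W
t=7: FL=S FR=W RL=S RR=W
t=9: FL=S FR=W RL=W RR=S
t=11: FL=W FR=S RL=W RR=S
t=12: FL=W FR=S RL=S RR=S
t=13: FL=W FR=S RL=S RR=W


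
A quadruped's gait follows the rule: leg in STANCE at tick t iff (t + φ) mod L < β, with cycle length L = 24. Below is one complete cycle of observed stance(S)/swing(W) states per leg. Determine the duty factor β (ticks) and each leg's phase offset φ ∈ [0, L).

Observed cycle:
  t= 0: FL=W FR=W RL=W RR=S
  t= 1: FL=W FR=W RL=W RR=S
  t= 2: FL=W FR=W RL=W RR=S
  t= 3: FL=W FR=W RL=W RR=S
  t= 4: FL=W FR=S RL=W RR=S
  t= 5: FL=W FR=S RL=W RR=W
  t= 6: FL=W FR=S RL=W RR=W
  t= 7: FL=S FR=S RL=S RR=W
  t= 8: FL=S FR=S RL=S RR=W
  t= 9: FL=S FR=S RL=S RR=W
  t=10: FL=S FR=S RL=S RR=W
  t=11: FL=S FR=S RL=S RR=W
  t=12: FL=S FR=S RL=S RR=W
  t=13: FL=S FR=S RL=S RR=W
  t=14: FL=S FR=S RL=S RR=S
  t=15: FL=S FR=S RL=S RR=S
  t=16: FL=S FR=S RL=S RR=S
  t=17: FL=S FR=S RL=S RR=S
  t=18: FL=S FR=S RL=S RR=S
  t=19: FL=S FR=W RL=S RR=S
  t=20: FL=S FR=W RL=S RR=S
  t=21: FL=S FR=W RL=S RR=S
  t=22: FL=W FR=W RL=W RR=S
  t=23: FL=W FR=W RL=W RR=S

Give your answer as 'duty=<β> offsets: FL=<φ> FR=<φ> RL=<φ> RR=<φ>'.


duty=15 offsets: FL=17 FR=20 RL=17 RR=10

duty β = stance ticks per leg = 15
FL: stance ticks = 15; W→S at t=7 → φ=17
FR: stance ticks = 15; W→S at t=4 → φ=20
RL: stance ticks = 15; W→S at t=7 → φ=17
RR: stance ticks = 15; W→S at t=14 → φ=10


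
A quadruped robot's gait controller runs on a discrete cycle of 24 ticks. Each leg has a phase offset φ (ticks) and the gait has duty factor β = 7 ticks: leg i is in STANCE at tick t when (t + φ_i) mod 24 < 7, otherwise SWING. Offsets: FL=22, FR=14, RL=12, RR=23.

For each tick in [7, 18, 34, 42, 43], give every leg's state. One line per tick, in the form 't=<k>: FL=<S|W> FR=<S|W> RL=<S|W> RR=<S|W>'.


t=7: FL=S FR=W RL=W RR=S
t=18: FL=W FR=W RL=S RR=W
t=34: FL=W FR=S RL=W RR=W
t=42: FL=W FR=W RL=S RR=W
t=43: FL=W FR=W RL=W RR=W

t=7: phase=(5,21,19,6) vs β=7 → FL=S FR=W RL=W RR=S
t=18: phase=(16,8,6,17) vs β=7 → FL=W FR=W RL=S RR=W
t=34: phase=(8,0,22,9) vs β=7 → FL=W FR=S RL=W RR=W
t=42: phase=(16,8,6,17) vs β=7 → FL=W FR=W RL=S RR=W
t=43: phase=(17,9,7,18) vs β=7 → FL=W FR=W RL=W RR=W


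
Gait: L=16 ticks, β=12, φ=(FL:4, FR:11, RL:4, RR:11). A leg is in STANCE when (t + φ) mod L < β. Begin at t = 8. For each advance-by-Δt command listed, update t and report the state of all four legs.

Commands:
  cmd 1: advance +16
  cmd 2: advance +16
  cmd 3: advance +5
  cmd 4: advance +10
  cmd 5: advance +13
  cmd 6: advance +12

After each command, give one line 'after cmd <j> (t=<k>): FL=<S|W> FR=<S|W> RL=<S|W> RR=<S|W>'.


after cmd 1 (t=24): FL=W FR=S RL=W RR=S
after cmd 2 (t=40): FL=W FR=S RL=W RR=S
after cmd 3 (t=45): FL=S FR=S RL=S RR=S
after cmd 4 (t=55): FL=S FR=S RL=S RR=S
after cmd 5 (t=68): FL=S FR=W RL=S RR=W
after cmd 6 (t=80): FL=S FR=S RL=S RR=S

start t=8: FL=W FR=S RL=W RR=S
cmd 1: advance +16 → t=24, phase=(12,3,12,3) → FL=W FR=S RL=W RR=S
cmd 2: advance +16 → t=40, phase=(12,3,12,3) → FL=W FR=S RL=W RR=S
cmd 3: advance +5 → t=45, phase=(1,8,1,8) → FL=S FR=S RL=S RR=S
cmd 4: advance +10 → t=55, phase=(11,2,11,2) → FL=S FR=S RL=S RR=S
cmd 5: advance +13 → t=68, phase=(8,15,8,15) → FL=S FR=W RL=S RR=W
cmd 6: advance +12 → t=80, phase=(4,11,4,11) → FL=S FR=S RL=S RR=S


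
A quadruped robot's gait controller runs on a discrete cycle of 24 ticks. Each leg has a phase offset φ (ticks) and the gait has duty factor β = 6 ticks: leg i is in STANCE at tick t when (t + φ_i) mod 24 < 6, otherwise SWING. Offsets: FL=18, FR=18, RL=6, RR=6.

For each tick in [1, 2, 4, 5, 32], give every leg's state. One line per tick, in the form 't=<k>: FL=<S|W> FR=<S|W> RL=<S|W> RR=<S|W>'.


t=1: FL=W FR=W RL=W RR=W
t=2: FL=W FR=W RL=W RR=W
t=4: FL=W FR=W RL=W RR=W
t=5: FL=W FR=W RL=W RR=W
t=32: FL=S FR=S RL=W RR=W

t=1: phase=(19,19,7,7) vs β=6 → FL=W FR=W RL=W RR=W
t=2: phase=(20,20,8,8) vs β=6 → FL=W FR=W RL=W RR=W
t=4: phase=(22,22,10,10) vs β=6 → FL=W FR=W RL=W RR=W
t=5: phase=(23,23,11,11) vs β=6 → FL=W FR=W RL=W RR=W
t=32: phase=(2,2,14,14) vs β=6 → FL=S FR=S RL=W RR=W


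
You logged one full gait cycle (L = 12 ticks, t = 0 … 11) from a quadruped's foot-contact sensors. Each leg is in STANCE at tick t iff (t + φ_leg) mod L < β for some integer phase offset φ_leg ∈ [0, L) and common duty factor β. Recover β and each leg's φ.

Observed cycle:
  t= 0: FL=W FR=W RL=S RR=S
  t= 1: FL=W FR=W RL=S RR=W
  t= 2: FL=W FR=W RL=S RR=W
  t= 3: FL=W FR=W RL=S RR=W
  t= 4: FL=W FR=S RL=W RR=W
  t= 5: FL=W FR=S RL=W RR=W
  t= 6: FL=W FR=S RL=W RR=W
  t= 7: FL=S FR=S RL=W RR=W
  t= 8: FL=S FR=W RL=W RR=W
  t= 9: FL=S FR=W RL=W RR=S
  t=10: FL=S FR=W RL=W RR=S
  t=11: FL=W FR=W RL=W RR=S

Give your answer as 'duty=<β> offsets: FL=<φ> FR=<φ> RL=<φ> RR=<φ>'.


duty=4 offsets: FL=5 FR=8 RL=0 RR=3

duty β = stance ticks per leg = 4
FL: stance ticks = 4; W→S at t=7 → φ=5
FR: stance ticks = 4; W→S at t=4 → φ=8
RL: stance ticks = 4; W→S at t=0 → φ=0
RR: stance ticks = 4; W→S at t=9 → φ=3


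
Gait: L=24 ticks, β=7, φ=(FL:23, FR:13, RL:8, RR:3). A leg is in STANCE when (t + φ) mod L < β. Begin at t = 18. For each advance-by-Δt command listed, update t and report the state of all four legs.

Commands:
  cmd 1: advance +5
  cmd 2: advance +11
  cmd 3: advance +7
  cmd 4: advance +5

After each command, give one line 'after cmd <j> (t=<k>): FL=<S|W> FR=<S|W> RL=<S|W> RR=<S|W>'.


start t=18: FL=W FR=W RL=S RR=W
cmd 1: advance +5 → t=23, phase=(22,12,7,2) → FL=W FR=W RL=W RR=S
cmd 2: advance +11 → t=34, phase=(9,23,18,13) → FL=W FR=W RL=W RR=W
cmd 3: advance +7 → t=41, phase=(16,6,1,20) → FL=W FR=S RL=S RR=W
cmd 4: advance +5 → t=46, phase=(21,11,6,1) → FL=W FR=W RL=S RR=S

after cmd 1 (t=23): FL=W FR=W RL=W RR=S
after cmd 2 (t=34): FL=W FR=W RL=W RR=W
after cmd 3 (t=41): FL=W FR=S RL=S RR=W
after cmd 4 (t=46): FL=W FR=W RL=S RR=S


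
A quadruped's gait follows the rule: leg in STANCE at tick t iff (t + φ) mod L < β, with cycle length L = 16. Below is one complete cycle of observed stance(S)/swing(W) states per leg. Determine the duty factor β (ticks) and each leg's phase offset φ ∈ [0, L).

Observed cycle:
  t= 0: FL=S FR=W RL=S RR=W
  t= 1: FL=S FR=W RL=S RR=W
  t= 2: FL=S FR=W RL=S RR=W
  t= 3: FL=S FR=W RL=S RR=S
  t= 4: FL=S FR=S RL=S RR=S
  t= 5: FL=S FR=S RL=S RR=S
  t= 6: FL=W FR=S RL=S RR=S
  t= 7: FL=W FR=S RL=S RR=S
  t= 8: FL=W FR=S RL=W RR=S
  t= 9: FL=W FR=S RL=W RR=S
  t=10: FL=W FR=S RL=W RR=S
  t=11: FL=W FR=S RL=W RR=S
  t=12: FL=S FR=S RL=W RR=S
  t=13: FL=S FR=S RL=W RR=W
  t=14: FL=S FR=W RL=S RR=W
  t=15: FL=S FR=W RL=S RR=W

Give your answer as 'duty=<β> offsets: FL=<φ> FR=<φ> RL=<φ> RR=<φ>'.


duty=10 offsets: FL=4 FR=12 RL=2 RR=13

duty β = stance ticks per leg = 10
FL: stance ticks = 10; W→S at t=12 → φ=4
FR: stance ticks = 10; W→S at t=4 → φ=12
RL: stance ticks = 10; W→S at t=14 → φ=2
RR: stance ticks = 10; W→S at t=3 → φ=13


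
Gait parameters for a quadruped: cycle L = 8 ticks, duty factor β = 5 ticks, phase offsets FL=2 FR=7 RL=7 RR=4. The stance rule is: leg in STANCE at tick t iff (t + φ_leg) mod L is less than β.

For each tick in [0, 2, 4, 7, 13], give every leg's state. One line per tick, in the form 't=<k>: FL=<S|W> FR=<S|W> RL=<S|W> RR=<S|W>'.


t=0: phase=(2,7,7,4) vs β=5 → FL=S FR=W RL=W RR=S
t=2: phase=(4,1,1,6) vs β=5 → FL=S FR=S RL=S RR=W
t=4: phase=(6,3,3,0) vs β=5 → FL=W FR=S RL=S RR=S
t=7: phase=(1,6,6,3) vs β=5 → FL=S FR=W RL=W RR=S
t=13: phase=(7,4,4,1) vs β=5 → FL=W FR=S RL=S RR=S

t=0: FL=S FR=W RL=W RR=S
t=2: FL=S FR=S RL=S RR=W
t=4: FL=W FR=S RL=S RR=S
t=7: FL=S FR=W RL=W RR=S
t=13: FL=W FR=S RL=S RR=S


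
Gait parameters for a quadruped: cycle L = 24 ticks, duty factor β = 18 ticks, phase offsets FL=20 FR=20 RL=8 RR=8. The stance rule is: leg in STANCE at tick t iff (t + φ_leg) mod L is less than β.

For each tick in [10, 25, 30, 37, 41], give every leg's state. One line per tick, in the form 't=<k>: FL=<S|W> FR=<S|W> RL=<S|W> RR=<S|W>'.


t=10: FL=S FR=S RL=W RR=W
t=25: FL=W FR=W RL=S RR=S
t=30: FL=S FR=S RL=S RR=S
t=37: FL=S FR=S RL=W RR=W
t=41: FL=S FR=S RL=S RR=S

t=10: phase=(6,6,18,18) vs β=18 → FL=S FR=S RL=W RR=W
t=25: phase=(21,21,9,9) vs β=18 → FL=W FR=W RL=S RR=S
t=30: phase=(2,2,14,14) vs β=18 → FL=S FR=S RL=S RR=S
t=37: phase=(9,9,21,21) vs β=18 → FL=S FR=S RL=W RR=W
t=41: phase=(13,13,1,1) vs β=18 → FL=S FR=S RL=S RR=S


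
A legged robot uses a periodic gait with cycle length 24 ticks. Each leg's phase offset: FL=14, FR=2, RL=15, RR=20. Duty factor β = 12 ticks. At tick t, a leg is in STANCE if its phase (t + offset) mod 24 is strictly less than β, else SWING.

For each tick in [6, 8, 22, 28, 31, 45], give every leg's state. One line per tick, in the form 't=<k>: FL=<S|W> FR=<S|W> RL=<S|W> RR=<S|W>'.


t=6: FL=W FR=S RL=W RR=S
t=8: FL=W FR=S RL=W RR=S
t=22: FL=W FR=S RL=W RR=W
t=28: FL=W FR=S RL=W RR=S
t=31: FL=W FR=S RL=W RR=S
t=45: FL=S FR=W RL=W RR=W

t=6: phase=(20,8,21,2) vs β=12 → FL=W FR=S RL=W RR=S
t=8: phase=(22,10,23,4) vs β=12 → FL=W FR=S RL=W RR=S
t=22: phase=(12,0,13,18) vs β=12 → FL=W FR=S RL=W RR=W
t=28: phase=(18,6,19,0) vs β=12 → FL=W FR=S RL=W RR=S
t=31: phase=(21,9,22,3) vs β=12 → FL=W FR=S RL=W RR=S
t=45: phase=(11,23,12,17) vs β=12 → FL=S FR=W RL=W RR=W


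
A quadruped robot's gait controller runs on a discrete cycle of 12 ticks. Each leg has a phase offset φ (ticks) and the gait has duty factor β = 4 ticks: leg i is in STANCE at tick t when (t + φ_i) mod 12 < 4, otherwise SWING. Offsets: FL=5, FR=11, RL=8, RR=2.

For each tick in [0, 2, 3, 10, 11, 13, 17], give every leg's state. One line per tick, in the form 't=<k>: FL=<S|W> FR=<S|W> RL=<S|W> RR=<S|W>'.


t=0: phase=(5,11,8,2) vs β=4 → FL=W FR=W RL=W RR=S
t=2: phase=(7,1,10,4) vs β=4 → FL=W FR=S RL=W RR=W
t=3: phase=(8,2,11,5) vs β=4 → FL=W FR=S RL=W RR=W
t=10: phase=(3,9,6,0) vs β=4 → FL=S FR=W RL=W RR=S
t=11: phase=(4,10,7,1) vs β=4 → FL=W FR=W RL=W RR=S
t=13: phase=(6,0,9,3) vs β=4 → FL=W FR=S RL=W RR=S
t=17: phase=(10,4,1,7) vs β=4 → FL=W FR=W RL=S RR=W

t=0: FL=W FR=W RL=W RR=S
t=2: FL=W FR=S RL=W RR=W
t=3: FL=W FR=S RL=W RR=W
t=10: FL=S FR=W RL=W RR=S
t=11: FL=W FR=W RL=W RR=S
t=13: FL=W FR=S RL=W RR=S
t=17: FL=W FR=W RL=S RR=W


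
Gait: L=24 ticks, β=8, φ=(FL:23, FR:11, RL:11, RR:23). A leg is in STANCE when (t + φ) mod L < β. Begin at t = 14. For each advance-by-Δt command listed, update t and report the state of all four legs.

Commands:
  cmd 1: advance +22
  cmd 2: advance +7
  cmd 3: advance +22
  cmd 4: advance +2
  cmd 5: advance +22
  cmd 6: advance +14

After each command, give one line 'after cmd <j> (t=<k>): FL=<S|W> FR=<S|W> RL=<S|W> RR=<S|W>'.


start t=14: FL=W FR=S RL=S RR=W
cmd 1: advance +22 → t=36, phase=(11,23,23,11) → FL=W FR=W RL=W RR=W
cmd 2: advance +7 → t=43, phase=(18,6,6,18) → FL=W FR=S RL=S RR=W
cmd 3: advance +22 → t=65, phase=(16,4,4,16) → FL=W FR=S RL=S RR=W
cmd 4: advance +2 → t=67, phase=(18,6,6,18) → FL=W FR=S RL=S RR=W
cmd 5: advance +22 → t=89, phase=(16,4,4,16) → FL=W FR=S RL=S RR=W
cmd 6: advance +14 → t=103, phase=(6,18,18,6) → FL=S FR=W RL=W RR=S

after cmd 1 (t=36): FL=W FR=W RL=W RR=W
after cmd 2 (t=43): FL=W FR=S RL=S RR=W
after cmd 3 (t=65): FL=W FR=S RL=S RR=W
after cmd 4 (t=67): FL=W FR=S RL=S RR=W
after cmd 5 (t=89): FL=W FR=S RL=S RR=W
after cmd 6 (t=103): FL=S FR=W RL=W RR=S


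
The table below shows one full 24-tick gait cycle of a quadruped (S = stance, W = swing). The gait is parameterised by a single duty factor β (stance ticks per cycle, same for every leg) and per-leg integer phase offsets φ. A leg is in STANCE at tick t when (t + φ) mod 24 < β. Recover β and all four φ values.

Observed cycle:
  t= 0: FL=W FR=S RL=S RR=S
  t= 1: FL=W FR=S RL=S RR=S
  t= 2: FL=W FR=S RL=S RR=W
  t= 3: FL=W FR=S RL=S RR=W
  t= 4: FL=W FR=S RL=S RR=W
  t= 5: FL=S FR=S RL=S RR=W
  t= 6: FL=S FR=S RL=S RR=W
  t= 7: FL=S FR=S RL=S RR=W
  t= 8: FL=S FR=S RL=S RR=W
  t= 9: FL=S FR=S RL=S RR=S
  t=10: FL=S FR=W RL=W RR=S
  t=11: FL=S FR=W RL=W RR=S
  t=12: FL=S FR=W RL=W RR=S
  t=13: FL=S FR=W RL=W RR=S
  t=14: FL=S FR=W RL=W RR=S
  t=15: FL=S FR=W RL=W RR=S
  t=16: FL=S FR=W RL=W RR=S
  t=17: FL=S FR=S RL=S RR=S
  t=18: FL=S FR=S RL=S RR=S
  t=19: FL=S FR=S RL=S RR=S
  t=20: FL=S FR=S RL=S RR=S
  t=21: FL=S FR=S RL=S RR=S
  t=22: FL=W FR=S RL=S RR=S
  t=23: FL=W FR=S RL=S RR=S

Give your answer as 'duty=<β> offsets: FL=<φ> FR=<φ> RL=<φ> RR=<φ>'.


duty β = stance ticks per leg = 17
FL: stance ticks = 17; W→S at t=5 → φ=19
FR: stance ticks = 17; W→S at t=17 → φ=7
RL: stance ticks = 17; W→S at t=17 → φ=7
RR: stance ticks = 17; W→S at t=9 → φ=15

duty=17 offsets: FL=19 FR=7 RL=7 RR=15


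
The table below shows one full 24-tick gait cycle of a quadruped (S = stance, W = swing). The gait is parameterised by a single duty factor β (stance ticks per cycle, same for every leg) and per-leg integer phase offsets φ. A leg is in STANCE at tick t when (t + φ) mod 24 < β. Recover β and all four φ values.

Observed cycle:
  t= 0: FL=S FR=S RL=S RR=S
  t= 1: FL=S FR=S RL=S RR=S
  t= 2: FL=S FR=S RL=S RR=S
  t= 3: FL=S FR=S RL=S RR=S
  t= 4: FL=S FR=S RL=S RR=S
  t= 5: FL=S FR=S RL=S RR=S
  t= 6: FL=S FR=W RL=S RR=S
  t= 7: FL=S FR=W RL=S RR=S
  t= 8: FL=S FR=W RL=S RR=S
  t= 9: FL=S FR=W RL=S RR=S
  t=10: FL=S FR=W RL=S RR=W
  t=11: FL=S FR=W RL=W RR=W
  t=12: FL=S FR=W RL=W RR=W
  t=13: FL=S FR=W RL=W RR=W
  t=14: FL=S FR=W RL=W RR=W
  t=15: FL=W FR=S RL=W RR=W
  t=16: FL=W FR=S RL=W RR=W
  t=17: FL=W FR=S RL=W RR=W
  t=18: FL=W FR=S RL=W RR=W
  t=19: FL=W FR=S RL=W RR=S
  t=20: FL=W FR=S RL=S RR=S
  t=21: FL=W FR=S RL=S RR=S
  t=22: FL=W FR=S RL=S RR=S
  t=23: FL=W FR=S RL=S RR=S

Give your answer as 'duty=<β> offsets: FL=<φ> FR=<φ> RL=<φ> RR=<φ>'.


duty=15 offsets: FL=0 FR=9 RL=4 RR=5

duty β = stance ticks per leg = 15
FL: stance ticks = 15; W→S at t=0 → φ=0
FR: stance ticks = 15; W→S at t=15 → φ=9
RL: stance ticks = 15; W→S at t=20 → φ=4
RR: stance ticks = 15; W→S at t=19 → φ=5


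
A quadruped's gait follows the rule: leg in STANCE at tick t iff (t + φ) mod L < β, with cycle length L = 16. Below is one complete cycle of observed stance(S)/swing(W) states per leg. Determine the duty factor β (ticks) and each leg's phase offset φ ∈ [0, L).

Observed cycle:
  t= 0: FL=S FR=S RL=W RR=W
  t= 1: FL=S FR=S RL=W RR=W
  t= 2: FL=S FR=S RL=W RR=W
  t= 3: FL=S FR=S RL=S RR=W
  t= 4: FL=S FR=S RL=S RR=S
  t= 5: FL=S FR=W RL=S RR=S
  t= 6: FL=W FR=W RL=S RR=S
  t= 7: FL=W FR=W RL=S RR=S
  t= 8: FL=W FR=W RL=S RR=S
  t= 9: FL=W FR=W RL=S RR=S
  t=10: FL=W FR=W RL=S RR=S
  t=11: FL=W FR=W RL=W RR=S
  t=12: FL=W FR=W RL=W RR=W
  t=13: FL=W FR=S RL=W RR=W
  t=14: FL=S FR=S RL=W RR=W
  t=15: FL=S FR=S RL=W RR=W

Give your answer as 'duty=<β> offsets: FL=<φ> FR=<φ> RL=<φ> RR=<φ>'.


duty β = stance ticks per leg = 8
FL: stance ticks = 8; W→S at t=14 → φ=2
FR: stance ticks = 8; W→S at t=13 → φ=3
RL: stance ticks = 8; W→S at t=3 → φ=13
RR: stance ticks = 8; W→S at t=4 → φ=12

duty=8 offsets: FL=2 FR=3 RL=13 RR=12


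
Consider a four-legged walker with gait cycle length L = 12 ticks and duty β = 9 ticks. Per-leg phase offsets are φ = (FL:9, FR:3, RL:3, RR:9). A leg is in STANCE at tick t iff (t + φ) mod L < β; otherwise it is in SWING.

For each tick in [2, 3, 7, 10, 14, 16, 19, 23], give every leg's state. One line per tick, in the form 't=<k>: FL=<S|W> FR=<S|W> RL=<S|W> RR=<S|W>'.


t=2: phase=(11,5,5,11) vs β=9 → FL=W FR=S RL=S RR=W
t=3: phase=(0,6,6,0) vs β=9 → FL=S FR=S RL=S RR=S
t=7: phase=(4,10,10,4) vs β=9 → FL=S FR=W RL=W RR=S
t=10: phase=(7,1,1,7) vs β=9 → FL=S FR=S RL=S RR=S
t=14: phase=(11,5,5,11) vs β=9 → FL=W FR=S RL=S RR=W
t=16: phase=(1,7,7,1) vs β=9 → FL=S FR=S RL=S RR=S
t=19: phase=(4,10,10,4) vs β=9 → FL=S FR=W RL=W RR=S
t=23: phase=(8,2,2,8) vs β=9 → FL=S FR=S RL=S RR=S

t=2: FL=W FR=S RL=S RR=W
t=3: FL=S FR=S RL=S RR=S
t=7: FL=S FR=W RL=W RR=S
t=10: FL=S FR=S RL=S RR=S
t=14: FL=W FR=S RL=S RR=W
t=16: FL=S FR=S RL=S RR=S
t=19: FL=S FR=W RL=W RR=S
t=23: FL=S FR=S RL=S RR=S


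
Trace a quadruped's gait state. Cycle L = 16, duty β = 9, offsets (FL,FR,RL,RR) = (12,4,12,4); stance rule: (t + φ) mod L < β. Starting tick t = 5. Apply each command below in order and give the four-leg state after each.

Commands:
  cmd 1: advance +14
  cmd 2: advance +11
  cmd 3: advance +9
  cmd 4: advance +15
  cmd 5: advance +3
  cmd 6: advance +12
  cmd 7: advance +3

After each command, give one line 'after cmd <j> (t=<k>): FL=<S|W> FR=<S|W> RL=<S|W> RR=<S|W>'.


start t=5: FL=S FR=W RL=S RR=W
cmd 1: advance +14 → t=19, phase=(15,7,15,7) → FL=W FR=S RL=W RR=S
cmd 2: advance +11 → t=30, phase=(10,2,10,2) → FL=W FR=S RL=W RR=S
cmd 3: advance +9 → t=39, phase=(3,11,3,11) → FL=S FR=W RL=S RR=W
cmd 4: advance +15 → t=54, phase=(2,10,2,10) → FL=S FR=W RL=S RR=W
cmd 5: advance +3 → t=57, phase=(5,13,5,13) → FL=S FR=W RL=S RR=W
cmd 6: advance +12 → t=69, phase=(1,9,1,9) → FL=S FR=W RL=S RR=W
cmd 7: advance +3 → t=72, phase=(4,12,4,12) → FL=S FR=W RL=S RR=W

after cmd 1 (t=19): FL=W FR=S RL=W RR=S
after cmd 2 (t=30): FL=W FR=S RL=W RR=S
after cmd 3 (t=39): FL=S FR=W RL=S RR=W
after cmd 4 (t=54): FL=S FR=W RL=S RR=W
after cmd 5 (t=57): FL=S FR=W RL=S RR=W
after cmd 6 (t=69): FL=S FR=W RL=S RR=W
after cmd 7 (t=72): FL=S FR=W RL=S RR=W
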